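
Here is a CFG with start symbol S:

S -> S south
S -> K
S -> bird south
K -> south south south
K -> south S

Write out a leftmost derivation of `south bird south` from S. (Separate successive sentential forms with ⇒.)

S ⇒ K   [S -> K]
K ⇒ south S   [K -> south S]
south S ⇒ south bird south   [S -> bird south]

S ⇒ K ⇒ south S ⇒ south bird south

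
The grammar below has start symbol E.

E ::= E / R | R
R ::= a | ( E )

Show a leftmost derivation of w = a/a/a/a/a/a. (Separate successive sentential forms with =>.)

E => E/R   [E ::= E / R]
E/R => E/R/R   [E ::= E / R]
E/R/R => E/R/R/R   [E ::= E / R]
E/R/R/R => E/R/R/R/R   [E ::= E / R]
E/R/R/R/R => E/R/R/R/R/R   [E ::= E / R]
E/R/R/R/R/R => R/R/R/R/R/R   [E ::= R]
R/R/R/R/R/R => a/R/R/R/R/R   [R ::= a]
a/R/R/R/R/R => a/a/R/R/R/R   [R ::= a]
a/a/R/R/R/R => a/a/a/R/R/R   [R ::= a]
a/a/a/R/R/R => a/a/a/a/R/R   [R ::= a]
a/a/a/a/R/R => a/a/a/a/a/R   [R ::= a]
a/a/a/a/a/R => a/a/a/a/a/a   [R ::= a]

E=>E/R=>E/R/R=>E/R/R/R=>E/R/R/R/R=>E/R/R/R/R/R=>R/R/R/R/R/R=>a/R/R/R/R/R=>a/a/R/R/R/R=>a/a/a/R/R/R=>a/a/a/a/R/R=>a/a/a/a/a/R=>a/a/a/a/a/a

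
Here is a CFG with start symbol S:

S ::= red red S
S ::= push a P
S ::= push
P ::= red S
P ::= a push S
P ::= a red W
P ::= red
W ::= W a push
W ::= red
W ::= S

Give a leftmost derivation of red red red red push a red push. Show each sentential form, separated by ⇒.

S ⇒ red red S ⇒ red red red red S ⇒ red red red red push a P ⇒ red red red red push a red S ⇒ red red red red push a red push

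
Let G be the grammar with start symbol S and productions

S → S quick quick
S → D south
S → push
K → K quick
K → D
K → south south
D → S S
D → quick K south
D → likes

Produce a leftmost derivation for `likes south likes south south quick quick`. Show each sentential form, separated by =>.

S => S quick quick   [S → S quick quick]
S quick quick => D south quick quick   [S → D south]
D south quick quick => S S south quick quick   [D → S S]
S S south quick quick => D south S south quick quick   [S → D south]
D south S south quick quick => likes south S south quick quick   [D → likes]
likes south S south quick quick => likes south D south south quick quick   [S → D south]
likes south D south south quick quick => likes south likes south south quick quick   [D → likes]

S => S quick quick => D south quick quick => S S south quick quick => D south S south quick quick => likes south S south quick quick => likes south D south south quick quick => likes south likes south south quick quick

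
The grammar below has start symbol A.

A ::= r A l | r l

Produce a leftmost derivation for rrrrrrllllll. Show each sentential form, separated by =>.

A=>rAl=>rrAll=>rrrAlll=>rrrrAllll=>rrrrrAlllll=>rrrrrrllllll

A => rAl   [A ::= r A l]
rAl => rrAll   [A ::= r A l]
rrAll => rrrAlll   [A ::= r A l]
rrrAlll => rrrrAllll   [A ::= r A l]
rrrrAllll => rrrrrAlllll   [A ::= r A l]
rrrrrAlllll => rrrrrrllllll   [A ::= r l]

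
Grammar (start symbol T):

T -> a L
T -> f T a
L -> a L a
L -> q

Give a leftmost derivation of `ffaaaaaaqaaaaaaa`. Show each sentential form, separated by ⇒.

T ⇒ fTa ⇒ ffTaa ⇒ ffaLaa ⇒ ffaaLaaa ⇒ ffaaaLaaaa ⇒ ffaaaaLaaaaa ⇒ ffaaaaaLaaaaaa ⇒ ffaaaaaaLaaaaaaa ⇒ ffaaaaaaqaaaaaaa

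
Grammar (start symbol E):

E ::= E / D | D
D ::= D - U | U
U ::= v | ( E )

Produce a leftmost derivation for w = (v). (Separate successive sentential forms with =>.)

E => D => U => (E) => (D) => (U) => (v)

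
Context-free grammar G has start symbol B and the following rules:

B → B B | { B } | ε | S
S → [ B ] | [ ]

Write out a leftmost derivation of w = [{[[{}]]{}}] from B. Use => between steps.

B => S   [B → S]
S => [B]   [S → [ B ]]
[B] => [{B}]   [B → { B }]
[{B}] => [{BB}]   [B → B B]
[{BB}] => [{SB}]   [B → S]
[{SB}] => [{[B]B}]   [S → [ B ]]
[{[B]B}] => [{[S]B}]   [B → S]
[{[S]B}] => [{[[B]]B}]   [S → [ B ]]
[{[[B]]B}] => [{[[{B}]]B}]   [B → { B }]
[{[[{B}]]B}] => [{[[{}]]B}]   [B → ε]
[{[[{}]]B}] => [{[[{}]]{B}}]   [B → { B }]
[{[[{}]]{B}}] => [{[[{}]]{}}]   [B → ε]

B=>S=>[B]=>[{B}]=>[{BB}]=>[{SB}]=>[{[B]B}]=>[{[S]B}]=>[{[[B]]B}]=>[{[[{B}]]B}]=>[{[[{}]]B}]=>[{[[{}]]{B}}]=>[{[[{}]]{}}]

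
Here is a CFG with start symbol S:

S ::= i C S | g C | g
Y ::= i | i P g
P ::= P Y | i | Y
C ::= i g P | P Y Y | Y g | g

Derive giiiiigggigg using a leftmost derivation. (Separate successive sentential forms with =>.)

S=>gC=>gYg=>giPgg=>giPYgg=>giYYgg=>giiPgYgg=>giiYgYgg=>giiiPggYgg=>giiiYggYgg=>giiiiPgggYgg=>giiiiigggYgg=>giiiiigggigg

S => gC   [S ::= g C]
gC => gYg   [C ::= Y g]
gYg => giPgg   [Y ::= i P g]
giPgg => giPYgg   [P ::= P Y]
giPYgg => giYYgg   [P ::= Y]
giYYgg => giiPgYgg   [Y ::= i P g]
giiPgYgg => giiYgYgg   [P ::= Y]
giiYgYgg => giiiPggYgg   [Y ::= i P g]
giiiPggYgg => giiiYggYgg   [P ::= Y]
giiiYggYgg => giiiiPgggYgg   [Y ::= i P g]
giiiiPgggYgg => giiiiigggYgg   [P ::= i]
giiiiigggYgg => giiiiigggigg   [Y ::= i]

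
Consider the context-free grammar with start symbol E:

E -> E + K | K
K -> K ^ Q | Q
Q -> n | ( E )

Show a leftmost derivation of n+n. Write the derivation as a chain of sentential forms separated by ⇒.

E⇒E+K⇒K+K⇒Q+K⇒n+K⇒n+Q⇒n+n

E ⇒ E+K   [E -> E + K]
E+K ⇒ K+K   [E -> K]
K+K ⇒ Q+K   [K -> Q]
Q+K ⇒ n+K   [Q -> n]
n+K ⇒ n+Q   [K -> Q]
n+Q ⇒ n+n   [Q -> n]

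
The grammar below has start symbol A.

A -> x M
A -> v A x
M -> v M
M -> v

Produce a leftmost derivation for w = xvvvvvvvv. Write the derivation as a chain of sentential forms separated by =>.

A => xM => xvM => xvvM => xvvvM => xvvvvM => xvvvvvM => xvvvvvvM => xvvvvvvvM => xvvvvvvvv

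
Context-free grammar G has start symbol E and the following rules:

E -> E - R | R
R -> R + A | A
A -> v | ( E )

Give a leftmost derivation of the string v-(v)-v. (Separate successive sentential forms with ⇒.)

E⇒E-R⇒E-R-R⇒R-R-R⇒A-R-R⇒v-R-R⇒v-A-R⇒v-(E)-R⇒v-(R)-R⇒v-(A)-R⇒v-(v)-R⇒v-(v)-A⇒v-(v)-v

E ⇒ E-R   [E -> E - R]
E-R ⇒ E-R-R   [E -> E - R]
E-R-R ⇒ R-R-R   [E -> R]
R-R-R ⇒ A-R-R   [R -> A]
A-R-R ⇒ v-R-R   [A -> v]
v-R-R ⇒ v-A-R   [R -> A]
v-A-R ⇒ v-(E)-R   [A -> ( E )]
v-(E)-R ⇒ v-(R)-R   [E -> R]
v-(R)-R ⇒ v-(A)-R   [R -> A]
v-(A)-R ⇒ v-(v)-R   [A -> v]
v-(v)-R ⇒ v-(v)-A   [R -> A]
v-(v)-A ⇒ v-(v)-v   [A -> v]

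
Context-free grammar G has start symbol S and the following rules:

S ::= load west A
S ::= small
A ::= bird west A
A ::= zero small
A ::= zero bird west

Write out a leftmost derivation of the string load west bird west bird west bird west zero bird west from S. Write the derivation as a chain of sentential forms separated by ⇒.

S ⇒ load west A ⇒ load west bird west A ⇒ load west bird west bird west A ⇒ load west bird west bird west bird west A ⇒ load west bird west bird west bird west zero bird west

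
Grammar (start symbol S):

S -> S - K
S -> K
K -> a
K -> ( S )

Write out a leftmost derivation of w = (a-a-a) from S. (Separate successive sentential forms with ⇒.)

S ⇒ K   [S -> K]
K ⇒ (S)   [K -> ( S )]
(S) ⇒ (S-K)   [S -> S - K]
(S-K) ⇒ (S-K-K)   [S -> S - K]
(S-K-K) ⇒ (K-K-K)   [S -> K]
(K-K-K) ⇒ (a-K-K)   [K -> a]
(a-K-K) ⇒ (a-a-K)   [K -> a]
(a-a-K) ⇒ (a-a-a)   [K -> a]

S ⇒ K ⇒ (S) ⇒ (S-K) ⇒ (S-K-K) ⇒ (K-K-K) ⇒ (a-K-K) ⇒ (a-a-K) ⇒ (a-a-a)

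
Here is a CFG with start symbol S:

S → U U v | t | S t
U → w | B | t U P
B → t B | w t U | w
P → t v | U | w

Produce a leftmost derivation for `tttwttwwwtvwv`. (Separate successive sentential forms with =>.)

S => UUv => tUPUv => ttUPPUv => ttBPPUv => tttBPPUv => tttwtUPPUv => tttwttUPPPUv => tttwttwPPPUv => tttwttwwPPUv => tttwttwwwPUv => tttwttwwwtvUv => tttwttwwwtvwv

S => UUv   [S → U U v]
UUv => tUPUv   [U → t U P]
tUPUv => ttUPPUv   [U → t U P]
ttUPPUv => ttBPPUv   [U → B]
ttBPPUv => tttBPPUv   [B → t B]
tttBPPUv => tttwtUPPUv   [B → w t U]
tttwtUPPUv => tttwttUPPPUv   [U → t U P]
tttwttUPPPUv => tttwttwPPPUv   [U → w]
tttwttwPPPUv => tttwttwwPPUv   [P → w]
tttwttwwPPUv => tttwttwwwPUv   [P → w]
tttwttwwwPUv => tttwttwwwtvUv   [P → t v]
tttwttwwwtvUv => tttwttwwwtvwv   [U → w]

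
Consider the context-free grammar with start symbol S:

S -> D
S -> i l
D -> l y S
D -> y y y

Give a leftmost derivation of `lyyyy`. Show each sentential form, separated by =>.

S => D => lyS => lyD => lyyyy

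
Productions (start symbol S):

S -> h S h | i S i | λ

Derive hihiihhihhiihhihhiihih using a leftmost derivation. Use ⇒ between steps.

S⇒hSh⇒hiSih⇒hihShih⇒hihiSihih⇒hihiiSiihih⇒hihiihShiihih⇒hihiihhShhiihih⇒hihiihhiSihhiihih⇒hihiihhihShihhiihih⇒hihiihhihhShhihhiihih⇒hihiihhihhiSihhihhiihih⇒hihiihhihhiihhihhiihih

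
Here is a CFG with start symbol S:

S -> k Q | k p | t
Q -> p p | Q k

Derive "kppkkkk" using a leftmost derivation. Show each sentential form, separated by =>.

S=>kQ=>kQk=>kQkk=>kQkkk=>kQkkkk=>kppkkkk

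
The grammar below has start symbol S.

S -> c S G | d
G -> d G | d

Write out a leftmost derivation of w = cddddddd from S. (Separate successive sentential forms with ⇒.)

S ⇒ cSG ⇒ cdG ⇒ cddG ⇒ cdddG ⇒ cddddG ⇒ cdddddG ⇒ cddddddG ⇒ cddddddd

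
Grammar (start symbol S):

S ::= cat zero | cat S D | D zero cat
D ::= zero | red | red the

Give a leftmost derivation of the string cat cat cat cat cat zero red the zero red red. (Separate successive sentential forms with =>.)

S => cat S D => cat cat S D D => cat cat cat S D D D => cat cat cat cat S D D D D => cat cat cat cat cat zero D D D D => cat cat cat cat cat zero red the D D D => cat cat cat cat cat zero red the zero D D => cat cat cat cat cat zero red the zero red D => cat cat cat cat cat zero red the zero red red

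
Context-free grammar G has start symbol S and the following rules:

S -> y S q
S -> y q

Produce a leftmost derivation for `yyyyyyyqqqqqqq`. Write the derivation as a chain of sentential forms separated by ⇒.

S ⇒ ySq   [S -> y S q]
ySq ⇒ yySqq   [S -> y S q]
yySqq ⇒ yyySqqq   [S -> y S q]
yyySqqq ⇒ yyyySqqqq   [S -> y S q]
yyyySqqqq ⇒ yyyyySqqqqq   [S -> y S q]
yyyyySqqqqq ⇒ yyyyyySqqqqqq   [S -> y S q]
yyyyyySqqqqqq ⇒ yyyyyyyqqqqqqq   [S -> y q]

S ⇒ ySq ⇒ yySqq ⇒ yyySqqq ⇒ yyyySqqqq ⇒ yyyyySqqqqq ⇒ yyyyyySqqqqqq ⇒ yyyyyyyqqqqqqq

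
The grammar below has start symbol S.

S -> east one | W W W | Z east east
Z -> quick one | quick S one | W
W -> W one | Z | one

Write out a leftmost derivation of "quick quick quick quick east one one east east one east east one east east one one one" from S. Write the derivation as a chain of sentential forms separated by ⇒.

S ⇒ W W W ⇒ Z W W ⇒ quick S one W W ⇒ quick Z east east one W W ⇒ quick quick S one east east one W W ⇒ quick quick Z east east one east east one W W ⇒ quick quick quick S one east east one east east one W W ⇒ quick quick quick Z east east one east east one east east one W W ⇒ quick quick quick quick S one east east one east east one east east one W W ⇒ quick quick quick quick east one one east east one east east one east east one W W ⇒ quick quick quick quick east one one east east one east east one east east one one W ⇒ quick quick quick quick east one one east east one east east one east east one one one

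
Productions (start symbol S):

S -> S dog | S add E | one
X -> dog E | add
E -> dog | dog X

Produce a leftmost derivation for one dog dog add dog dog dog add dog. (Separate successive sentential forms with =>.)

S => S add E => S dog add E => S dog dog add E => S add E dog dog add E => S dog add E dog dog add E => S dog dog add E dog dog add E => one dog dog add E dog dog add E => one dog dog add dog dog dog add E => one dog dog add dog dog dog add dog

S => S add E   [S -> S add E]
S add E => S dog add E   [S -> S dog]
S dog add E => S dog dog add E   [S -> S dog]
S dog dog add E => S add E dog dog add E   [S -> S add E]
S add E dog dog add E => S dog add E dog dog add E   [S -> S dog]
S dog add E dog dog add E => S dog dog add E dog dog add E   [S -> S dog]
S dog dog add E dog dog add E => one dog dog add E dog dog add E   [S -> one]
one dog dog add E dog dog add E => one dog dog add dog dog dog add E   [E -> dog]
one dog dog add dog dog dog add E => one dog dog add dog dog dog add dog   [E -> dog]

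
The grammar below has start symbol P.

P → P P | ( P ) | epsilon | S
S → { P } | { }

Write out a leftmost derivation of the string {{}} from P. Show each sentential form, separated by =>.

P => S => {P} => {S} => {{}}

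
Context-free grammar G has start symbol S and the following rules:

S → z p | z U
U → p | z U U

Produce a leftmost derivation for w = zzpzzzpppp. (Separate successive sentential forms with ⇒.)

S⇒zU⇒zzUU⇒zzpU⇒zzpzUU⇒zzpzzUUU⇒zzpzzzUUUU⇒zzpzzzpUUU⇒zzpzzzppUU⇒zzpzzzpppU⇒zzpzzzpppp

S ⇒ zU   [S → z U]
zU ⇒ zzUU   [U → z U U]
zzUU ⇒ zzpU   [U → p]
zzpU ⇒ zzpzUU   [U → z U U]
zzpzUU ⇒ zzpzzUUU   [U → z U U]
zzpzzUUU ⇒ zzpzzzUUUU   [U → z U U]
zzpzzzUUUU ⇒ zzpzzzpUUU   [U → p]
zzpzzzpUUU ⇒ zzpzzzppUU   [U → p]
zzpzzzppUU ⇒ zzpzzzpppU   [U → p]
zzpzzzpppU ⇒ zzpzzzpppp   [U → p]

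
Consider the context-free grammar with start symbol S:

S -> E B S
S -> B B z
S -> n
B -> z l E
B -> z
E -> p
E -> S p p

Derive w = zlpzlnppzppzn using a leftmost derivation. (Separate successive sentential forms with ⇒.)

S ⇒ EBS   [S -> E B S]
EBS ⇒ SppBS   [E -> S p p]
SppBS ⇒ BBzppBS   [S -> B B z]
BBzppBS ⇒ zlEBzppBS   [B -> z l E]
zlEBzppBS ⇒ zlpBzppBS   [E -> p]
zlpBzppBS ⇒ zlpzlEzppBS   [B -> z l E]
zlpzlEzppBS ⇒ zlpzlSppzppBS   [E -> S p p]
zlpzlSppzppBS ⇒ zlpzlnppzppBS   [S -> n]
zlpzlnppzppBS ⇒ zlpzlnppzppzS   [B -> z]
zlpzlnppzppzS ⇒ zlpzlnppzppzn   [S -> n]

S ⇒ EBS ⇒ SppBS ⇒ BBzppBS ⇒ zlEBzppBS ⇒ zlpBzppBS ⇒ zlpzlEzppBS ⇒ zlpzlSppzppBS ⇒ zlpzlnppzppBS ⇒ zlpzlnppzppzS ⇒ zlpzlnppzppzn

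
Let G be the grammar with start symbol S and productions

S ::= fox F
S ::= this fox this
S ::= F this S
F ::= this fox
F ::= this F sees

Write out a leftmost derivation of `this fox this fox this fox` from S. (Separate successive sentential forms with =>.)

S => F this S   [S ::= F this S]
F this S => this fox this S   [F ::= this fox]
this fox this S => this fox this fox F   [S ::= fox F]
this fox this fox F => this fox this fox this fox   [F ::= this fox]

S => F this S => this fox this S => this fox this fox F => this fox this fox this fox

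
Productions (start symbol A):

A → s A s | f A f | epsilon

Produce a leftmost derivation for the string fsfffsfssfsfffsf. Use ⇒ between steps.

A ⇒ fAf   [A → f A f]
fAf ⇒ fsAsf   [A → s A s]
fsAsf ⇒ fsfAfsf   [A → f A f]
fsfAfsf ⇒ fsffAffsf   [A → f A f]
fsffAffsf ⇒ fsfffAfffsf   [A → f A f]
fsfffAfffsf ⇒ fsfffsAsfffsf   [A → s A s]
fsfffsAsfffsf ⇒ fsfffsfAfsfffsf   [A → f A f]
fsfffsfAfsfffsf ⇒ fsfffsfsAsfsfffsf   [A → s A s]
fsfffsfsAsfsfffsf ⇒ fsfffsfssfsfffsf   [A → epsilon]

A ⇒ fAf ⇒ fsAsf ⇒ fsfAfsf ⇒ fsffAffsf ⇒ fsfffAfffsf ⇒ fsfffsAsfffsf ⇒ fsfffsfAfsfffsf ⇒ fsfffsfsAsfsfffsf ⇒ fsfffsfssfsfffsf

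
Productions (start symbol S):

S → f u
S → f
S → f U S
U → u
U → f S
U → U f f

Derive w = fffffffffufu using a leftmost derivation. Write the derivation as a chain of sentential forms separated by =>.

S => fUS => ffSS => fffS => ffffUS => ffffUffS => fffffSffS => ffffffffS => fffffffffUS => fffffffffuS => fffffffffufu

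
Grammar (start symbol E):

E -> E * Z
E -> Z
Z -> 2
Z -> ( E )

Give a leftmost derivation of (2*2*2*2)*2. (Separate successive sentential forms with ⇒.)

E ⇒ E*Z ⇒ Z*Z ⇒ (E)*Z ⇒ (E*Z)*Z ⇒ (E*Z*Z)*Z ⇒ (E*Z*Z*Z)*Z ⇒ (Z*Z*Z*Z)*Z ⇒ (2*Z*Z*Z)*Z ⇒ (2*2*Z*Z)*Z ⇒ (2*2*2*Z)*Z ⇒ (2*2*2*2)*Z ⇒ (2*2*2*2)*2

E ⇒ E*Z   [E -> E * Z]
E*Z ⇒ Z*Z   [E -> Z]
Z*Z ⇒ (E)*Z   [Z -> ( E )]
(E)*Z ⇒ (E*Z)*Z   [E -> E * Z]
(E*Z)*Z ⇒ (E*Z*Z)*Z   [E -> E * Z]
(E*Z*Z)*Z ⇒ (E*Z*Z*Z)*Z   [E -> E * Z]
(E*Z*Z*Z)*Z ⇒ (Z*Z*Z*Z)*Z   [E -> Z]
(Z*Z*Z*Z)*Z ⇒ (2*Z*Z*Z)*Z   [Z -> 2]
(2*Z*Z*Z)*Z ⇒ (2*2*Z*Z)*Z   [Z -> 2]
(2*2*Z*Z)*Z ⇒ (2*2*2*Z)*Z   [Z -> 2]
(2*2*2*Z)*Z ⇒ (2*2*2*2)*Z   [Z -> 2]
(2*2*2*2)*Z ⇒ (2*2*2*2)*2   [Z -> 2]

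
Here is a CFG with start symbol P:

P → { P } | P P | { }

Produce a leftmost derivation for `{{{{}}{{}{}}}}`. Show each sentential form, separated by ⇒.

P ⇒ {P} ⇒ {{P}} ⇒ {{PP}} ⇒ {{{P}P}} ⇒ {{{{}}P}} ⇒ {{{{}}{P}}} ⇒ {{{{}}{PP}}} ⇒ {{{{}}{{}P}}} ⇒ {{{{}}{{}{}}}}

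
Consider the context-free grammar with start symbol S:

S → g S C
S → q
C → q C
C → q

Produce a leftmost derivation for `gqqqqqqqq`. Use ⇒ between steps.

S ⇒ gSC   [S → g S C]
gSC ⇒ gqC   [S → q]
gqC ⇒ gqqC   [C → q C]
gqqC ⇒ gqqqC   [C → q C]
gqqqC ⇒ gqqqqC   [C → q C]
gqqqqC ⇒ gqqqqqC   [C → q C]
gqqqqqC ⇒ gqqqqqqC   [C → q C]
gqqqqqqC ⇒ gqqqqqqqC   [C → q C]
gqqqqqqqC ⇒ gqqqqqqqq   [C → q]

S ⇒ gSC ⇒ gqC ⇒ gqqC ⇒ gqqqC ⇒ gqqqqC ⇒ gqqqqqC ⇒ gqqqqqqC ⇒ gqqqqqqqC ⇒ gqqqqqqqq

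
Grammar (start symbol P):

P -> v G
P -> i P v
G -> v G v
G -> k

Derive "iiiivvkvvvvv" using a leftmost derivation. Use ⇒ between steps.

P ⇒ iPv   [P -> i P v]
iPv ⇒ iiPvv   [P -> i P v]
iiPvv ⇒ iiiPvvv   [P -> i P v]
iiiPvvv ⇒ iiiiPvvvv   [P -> i P v]
iiiiPvvvv ⇒ iiiivGvvvv   [P -> v G]
iiiivGvvvv ⇒ iiiivvGvvvvv   [G -> v G v]
iiiivvGvvvvv ⇒ iiiivvkvvvvv   [G -> k]

P⇒iPv⇒iiPvv⇒iiiPvvv⇒iiiiPvvvv⇒iiiivGvvvv⇒iiiivvGvvvvv⇒iiiivvkvvvvv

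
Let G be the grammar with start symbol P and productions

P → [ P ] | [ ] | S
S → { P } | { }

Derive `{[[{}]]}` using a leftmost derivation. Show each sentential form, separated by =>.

P => S => {P} => {[P]} => {[[P]]} => {[[S]]} => {[[{}]]}

P => S   [P → S]
S => {P}   [S → { P }]
{P} => {[P]}   [P → [ P ]]
{[P]} => {[[P]]}   [P → [ P ]]
{[[P]]} => {[[S]]}   [P → S]
{[[S]]} => {[[{}]]}   [S → { }]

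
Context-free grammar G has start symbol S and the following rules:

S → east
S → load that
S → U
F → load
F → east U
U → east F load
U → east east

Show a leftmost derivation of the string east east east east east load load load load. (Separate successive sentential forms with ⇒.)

S ⇒ U   [S → U]
U ⇒ east F load   [U → east F load]
east F load ⇒ east east U load   [F → east U]
east east U load ⇒ east east east F load load   [U → east F load]
east east east F load load ⇒ east east east east U load load   [F → east U]
east east east east U load load ⇒ east east east east east F load load load   [U → east F load]
east east east east east F load load load ⇒ east east east east east load load load load   [F → load]

S ⇒ U ⇒ east F load ⇒ east east U load ⇒ east east east F load load ⇒ east east east east U load load ⇒ east east east east east F load load load ⇒ east east east east east load load load load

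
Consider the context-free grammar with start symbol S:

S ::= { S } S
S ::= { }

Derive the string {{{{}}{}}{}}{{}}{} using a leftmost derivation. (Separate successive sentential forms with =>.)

S => {S}S => {{S}S}S => {{{S}S}S}S => {{{{}}S}S}S => {{{{}}{}}S}S => {{{{}}{}}{}}S => {{{{}}{}}{}}{S}S => {{{{}}{}}{}}{{}}S => {{{{}}{}}{}}{{}}{}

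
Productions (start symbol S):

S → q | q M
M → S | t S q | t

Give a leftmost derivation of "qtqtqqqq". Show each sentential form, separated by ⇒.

S ⇒ qM   [S → q M]
qM ⇒ qtSq   [M → t S q]
qtSq ⇒ qtqMq   [S → q M]
qtqMq ⇒ qtqtSqq   [M → t S q]
qtqtSqq ⇒ qtqtqMqq   [S → q M]
qtqtqMqq ⇒ qtqtqSqq   [M → S]
qtqtqSqq ⇒ qtqtqqqq   [S → q]

S ⇒ qM ⇒ qtSq ⇒ qtqMq ⇒ qtqtSqq ⇒ qtqtqMqq ⇒ qtqtqSqq ⇒ qtqtqqqq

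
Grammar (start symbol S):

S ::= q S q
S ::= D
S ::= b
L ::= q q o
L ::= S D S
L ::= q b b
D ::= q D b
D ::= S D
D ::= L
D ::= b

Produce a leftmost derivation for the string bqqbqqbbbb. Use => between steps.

S => D => SD => bD => bSD => bqSqD => bqqSqqD => bqqbqqD => bqqbqqSD => bqqbqqbD => bqqbqqbL => bqqbqqbSDS => bqqbqqbbDS => bqqbqqbbbS => bqqbqqbbbb

S => D   [S ::= D]
D => SD   [D ::= S D]
SD => bD   [S ::= b]
bD => bSD   [D ::= S D]
bSD => bqSqD   [S ::= q S q]
bqSqD => bqqSqqD   [S ::= q S q]
bqqSqqD => bqqbqqD   [S ::= b]
bqqbqqD => bqqbqqSD   [D ::= S D]
bqqbqqSD => bqqbqqbD   [S ::= b]
bqqbqqbD => bqqbqqbL   [D ::= L]
bqqbqqbL => bqqbqqbSDS   [L ::= S D S]
bqqbqqbSDS => bqqbqqbbDS   [S ::= b]
bqqbqqbbDS => bqqbqqbbbS   [D ::= b]
bqqbqqbbbS => bqqbqqbbbb   [S ::= b]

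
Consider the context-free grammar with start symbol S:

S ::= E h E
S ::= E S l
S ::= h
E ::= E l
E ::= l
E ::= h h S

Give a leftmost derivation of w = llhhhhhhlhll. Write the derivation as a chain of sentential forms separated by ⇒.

S ⇒ EhE ⇒ ElhE ⇒ llhE ⇒ llhhhS ⇒ llhhhESl ⇒ llhhhhhSSl ⇒ llhhhhhhSl ⇒ llhhhhhhEhEl ⇒ llhhhhhhlhEl ⇒ llhhhhhhlhll

S ⇒ EhE   [S ::= E h E]
EhE ⇒ ElhE   [E ::= E l]
ElhE ⇒ llhE   [E ::= l]
llhE ⇒ llhhhS   [E ::= h h S]
llhhhS ⇒ llhhhESl   [S ::= E S l]
llhhhESl ⇒ llhhhhhSSl   [E ::= h h S]
llhhhhhSSl ⇒ llhhhhhhSl   [S ::= h]
llhhhhhhSl ⇒ llhhhhhhEhEl   [S ::= E h E]
llhhhhhhEhEl ⇒ llhhhhhhlhEl   [E ::= l]
llhhhhhhlhEl ⇒ llhhhhhhlhll   [E ::= l]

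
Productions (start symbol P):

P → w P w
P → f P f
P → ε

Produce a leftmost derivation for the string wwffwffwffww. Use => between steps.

P => wPw => wwPww => wwfPfww => wwffPffww => wwffwPwffww => wwffwfPfwffww => wwffwffwffww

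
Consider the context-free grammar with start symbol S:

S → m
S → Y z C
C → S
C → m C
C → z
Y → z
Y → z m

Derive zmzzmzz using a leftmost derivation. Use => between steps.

S => YzC   [S → Y z C]
YzC => zmzC   [Y → z m]
zmzC => zmzS   [C → S]
zmzS => zmzYzC   [S → Y z C]
zmzYzC => zmzzmzC   [Y → z m]
zmzzmzC => zmzzmzz   [C → z]

S => YzC => zmzC => zmzS => zmzYzC => zmzzmzC => zmzzmzz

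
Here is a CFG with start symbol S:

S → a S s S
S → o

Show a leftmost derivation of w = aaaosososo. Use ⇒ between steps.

S ⇒ aSsS   [S → a S s S]
aSsS ⇒ aaSsSsS   [S → a S s S]
aaSsSsS ⇒ aaaSsSsSsS   [S → a S s S]
aaaSsSsSsS ⇒ aaaosSsSsS   [S → o]
aaaosSsSsS ⇒ aaaososSsS   [S → o]
aaaososSsS ⇒ aaaosososS   [S → o]
aaaosososS ⇒ aaaosososo   [S → o]

S ⇒ aSsS ⇒ aaSsSsS ⇒ aaaSsSsSsS ⇒ aaaosSsSsS ⇒ aaaososSsS ⇒ aaaosososS ⇒ aaaosososo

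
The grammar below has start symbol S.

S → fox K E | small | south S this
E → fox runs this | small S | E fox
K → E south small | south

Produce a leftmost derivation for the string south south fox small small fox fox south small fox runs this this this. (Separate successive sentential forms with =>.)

S => south S this => south south S this this => south south fox K E this this => south south fox E south small E this this => south south fox E fox south small E this this => south south fox E fox fox south small E this this => south south fox small S fox fox south small E this this => south south fox small small fox fox south small E this this => south south fox small small fox fox south small fox runs this this this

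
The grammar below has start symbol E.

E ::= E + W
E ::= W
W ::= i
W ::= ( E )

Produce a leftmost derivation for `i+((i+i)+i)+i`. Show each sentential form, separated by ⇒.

E ⇒ E+W   [E ::= E + W]
E+W ⇒ E+W+W   [E ::= E + W]
E+W+W ⇒ W+W+W   [E ::= W]
W+W+W ⇒ i+W+W   [W ::= i]
i+W+W ⇒ i+(E)+W   [W ::= ( E )]
i+(E)+W ⇒ i+(E+W)+W   [E ::= E + W]
i+(E+W)+W ⇒ i+(W+W)+W   [E ::= W]
i+(W+W)+W ⇒ i+((E)+W)+W   [W ::= ( E )]
i+((E)+W)+W ⇒ i+((E+W)+W)+W   [E ::= E + W]
i+((E+W)+W)+W ⇒ i+((W+W)+W)+W   [E ::= W]
i+((W+W)+W)+W ⇒ i+((i+W)+W)+W   [W ::= i]
i+((i+W)+W)+W ⇒ i+((i+i)+W)+W   [W ::= i]
i+((i+i)+W)+W ⇒ i+((i+i)+i)+W   [W ::= i]
i+((i+i)+i)+W ⇒ i+((i+i)+i)+i   [W ::= i]

E⇒E+W⇒E+W+W⇒W+W+W⇒i+W+W⇒i+(E)+W⇒i+(E+W)+W⇒i+(W+W)+W⇒i+((E)+W)+W⇒i+((E+W)+W)+W⇒i+((W+W)+W)+W⇒i+((i+W)+W)+W⇒i+((i+i)+W)+W⇒i+((i+i)+i)+W⇒i+((i+i)+i)+i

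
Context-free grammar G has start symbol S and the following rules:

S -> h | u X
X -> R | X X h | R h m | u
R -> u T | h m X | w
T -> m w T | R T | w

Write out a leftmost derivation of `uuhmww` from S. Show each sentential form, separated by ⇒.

S ⇒ uX   [S -> u X]
uX ⇒ uR   [X -> R]
uR ⇒ uuT   [R -> u T]
uuT ⇒ uuRT   [T -> R T]
uuRT ⇒ uuhmXT   [R -> h m X]
uuhmXT ⇒ uuhmRT   [X -> R]
uuhmRT ⇒ uuhmwT   [R -> w]
uuhmwT ⇒ uuhmww   [T -> w]

S ⇒ uX ⇒ uR ⇒ uuT ⇒ uuRT ⇒ uuhmXT ⇒ uuhmRT ⇒ uuhmwT ⇒ uuhmww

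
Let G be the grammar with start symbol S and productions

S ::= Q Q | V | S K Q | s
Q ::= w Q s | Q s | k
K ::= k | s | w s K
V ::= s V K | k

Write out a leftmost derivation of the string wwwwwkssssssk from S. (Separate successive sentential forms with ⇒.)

S⇒QQ⇒wQsQ⇒wwQssQ⇒wwwQsssQ⇒wwwQssssQ⇒wwwwQsssssQ⇒wwwwwQssssssQ⇒wwwwwkssssssQ⇒wwwwwkssssssk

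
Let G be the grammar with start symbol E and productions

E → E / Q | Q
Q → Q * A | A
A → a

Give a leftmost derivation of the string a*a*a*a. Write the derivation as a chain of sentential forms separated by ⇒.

E ⇒ Q ⇒ Q*A ⇒ Q*A*A ⇒ Q*A*A*A ⇒ A*A*A*A ⇒ a*A*A*A ⇒ a*a*A*A ⇒ a*a*a*A ⇒ a*a*a*a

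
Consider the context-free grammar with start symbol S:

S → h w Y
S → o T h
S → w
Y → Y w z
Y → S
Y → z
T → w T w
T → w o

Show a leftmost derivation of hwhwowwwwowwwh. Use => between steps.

S => hwY   [S → h w Y]
hwY => hwS   [Y → S]
hwS => hwhwY   [S → h w Y]
hwhwY => hwhwS   [Y → S]
hwhwS => hwhwoTh   [S → o T h]
hwhwoTh => hwhwowTwh   [T → w T w]
hwhwowTwh => hwhwowwTwwh   [T → w T w]
hwhwowwTwwh => hwhwowwwTwwwh   [T → w T w]
hwhwowwwTwwwh => hwhwowwwwowwwh   [T → w o]

S => hwY => hwS => hwhwY => hwhwS => hwhwoTh => hwhwowTwh => hwhwowwTwwh => hwhwowwwTwwwh => hwhwowwwwowwwh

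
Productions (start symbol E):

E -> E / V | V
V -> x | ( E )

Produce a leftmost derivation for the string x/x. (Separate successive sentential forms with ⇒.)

E ⇒ E/V ⇒ V/V ⇒ x/V ⇒ x/x

E ⇒ E/V   [E -> E / V]
E/V ⇒ V/V   [E -> V]
V/V ⇒ x/V   [V -> x]
x/V ⇒ x/x   [V -> x]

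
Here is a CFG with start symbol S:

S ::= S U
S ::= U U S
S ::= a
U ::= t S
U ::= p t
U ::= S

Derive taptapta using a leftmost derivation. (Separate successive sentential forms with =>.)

S => UUS   [S ::= U U S]
UUS => tSUS   [U ::= t S]
tSUS => tUUSUS   [S ::= U U S]
tUUSUS => tSUSUS   [U ::= S]
tSUSUS => taUSUS   [S ::= a]
taUSUS => taptSUS   [U ::= p t]
taptSUS => taptaUS   [S ::= a]
taptaUS => taptaptS   [U ::= p t]
taptaptS => taptapta   [S ::= a]

S => UUS => tSUS => tUUSUS => tSUSUS => taUSUS => taptSUS => taptaUS => taptaptS => taptapta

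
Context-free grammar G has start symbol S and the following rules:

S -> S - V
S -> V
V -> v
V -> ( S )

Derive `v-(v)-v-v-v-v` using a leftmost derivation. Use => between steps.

S => S-V => S-V-V => S-V-V-V => S-V-V-V-V => S-V-V-V-V-V => V-V-V-V-V-V => v-V-V-V-V-V => v-(S)-V-V-V-V => v-(V)-V-V-V-V => v-(v)-V-V-V-V => v-(v)-v-V-V-V => v-(v)-v-v-V-V => v-(v)-v-v-v-V => v-(v)-v-v-v-v

S => S-V   [S -> S - V]
S-V => S-V-V   [S -> S - V]
S-V-V => S-V-V-V   [S -> S - V]
S-V-V-V => S-V-V-V-V   [S -> S - V]
S-V-V-V-V => S-V-V-V-V-V   [S -> S - V]
S-V-V-V-V-V => V-V-V-V-V-V   [S -> V]
V-V-V-V-V-V => v-V-V-V-V-V   [V -> v]
v-V-V-V-V-V => v-(S)-V-V-V-V   [V -> ( S )]
v-(S)-V-V-V-V => v-(V)-V-V-V-V   [S -> V]
v-(V)-V-V-V-V => v-(v)-V-V-V-V   [V -> v]
v-(v)-V-V-V-V => v-(v)-v-V-V-V   [V -> v]
v-(v)-v-V-V-V => v-(v)-v-v-V-V   [V -> v]
v-(v)-v-v-V-V => v-(v)-v-v-v-V   [V -> v]
v-(v)-v-v-v-V => v-(v)-v-v-v-v   [V -> v]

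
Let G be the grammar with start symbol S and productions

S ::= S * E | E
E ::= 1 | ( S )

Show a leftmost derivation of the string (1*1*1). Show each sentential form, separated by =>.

S => E => (S) => (S*E) => (S*E*E) => (E*E*E) => (1*E*E) => (1*1*E) => (1*1*1)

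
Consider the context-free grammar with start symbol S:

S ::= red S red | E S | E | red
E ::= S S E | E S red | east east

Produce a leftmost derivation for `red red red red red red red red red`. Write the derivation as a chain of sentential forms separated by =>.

S => red S red   [S ::= red S red]
red S red => red red S red red   [S ::= red S red]
red red S red red => red red red S red red red   [S ::= red S red]
red red red S red red red => red red red red S red red red red   [S ::= red S red]
red red red red S red red red red => red red red red red red red red red   [S ::= red]

S => red S red => red red S red red => red red red S red red red => red red red red S red red red red => red red red red red red red red red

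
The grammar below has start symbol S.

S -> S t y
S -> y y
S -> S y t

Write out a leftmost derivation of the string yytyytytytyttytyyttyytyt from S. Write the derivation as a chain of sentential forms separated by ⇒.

S ⇒ Syt   [S -> S y t]
Syt ⇒ Sytyt   [S -> S y t]
Sytyt ⇒ Styytyt   [S -> S t y]
Styytyt ⇒ Syttyytyt   [S -> S y t]
Syttyytyt ⇒ Styyttyytyt   [S -> S t y]
Styyttyytyt ⇒ Stytyyttyytyt   [S -> S t y]
Stytyyttyytyt ⇒ Syttytyyttyytyt   [S -> S y t]
Syttytyyttyytyt ⇒ Sytyttytyyttyytyt   [S -> S y t]
Sytyttytyyttyytyt ⇒ Sytytyttytyyttyytyt   [S -> S y t]
Sytytyttytyyttyytyt ⇒ Sytytytyttytyyttyytyt   [S -> S y t]
Sytytytyttytyyttyytyt ⇒ Styytytytyttytyyttyytyt   [S -> S t y]
Styytytytyttytyyttyytyt ⇒ yytyytytytyttytyyttyytyt   [S -> y y]

S ⇒ Syt ⇒ Sytyt ⇒ Styytyt ⇒ Syttyytyt ⇒ Styyttyytyt ⇒ Stytyyttyytyt ⇒ Syttytyyttyytyt ⇒ Sytyttytyyttyytyt ⇒ Sytytyttytyyttyytyt ⇒ Sytytytyttytyyttyytyt ⇒ Styytytytyttytyyttyytyt ⇒ yytyytytytyttytyyttyytyt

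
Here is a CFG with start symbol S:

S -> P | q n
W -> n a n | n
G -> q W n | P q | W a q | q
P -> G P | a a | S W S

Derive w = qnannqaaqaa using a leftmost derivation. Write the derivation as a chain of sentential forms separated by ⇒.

S⇒P⇒GP⇒qWnP⇒qnannP⇒qnannGP⇒qnannPqP⇒qnannGPqP⇒qnannqPqP⇒qnannqaaqP⇒qnannqaaqaa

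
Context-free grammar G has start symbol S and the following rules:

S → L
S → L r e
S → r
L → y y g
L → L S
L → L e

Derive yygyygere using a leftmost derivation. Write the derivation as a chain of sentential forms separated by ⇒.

S ⇒ L ⇒ Le ⇒ LSe ⇒ LeSe ⇒ LSeSe ⇒ yygSeSe ⇒ yygLeSe ⇒ yygyygeSe ⇒ yygyygere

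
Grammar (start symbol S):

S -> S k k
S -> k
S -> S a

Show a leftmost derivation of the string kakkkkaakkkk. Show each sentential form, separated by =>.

S => Skk => Skkkk => Sakkkk => Saakkkk => Skkaakkkk => Skkkkaakkkk => Sakkkkaakkkk => kakkkkaakkkk

S => Skk   [S -> S k k]
Skk => Skkkk   [S -> S k k]
Skkkk => Sakkkk   [S -> S a]
Sakkkk => Saakkkk   [S -> S a]
Saakkkk => Skkaakkkk   [S -> S k k]
Skkaakkkk => Skkkkaakkkk   [S -> S k k]
Skkkkaakkkk => Sakkkkaakkkk   [S -> S a]
Sakkkkaakkkk => kakkkkaakkkk   [S -> k]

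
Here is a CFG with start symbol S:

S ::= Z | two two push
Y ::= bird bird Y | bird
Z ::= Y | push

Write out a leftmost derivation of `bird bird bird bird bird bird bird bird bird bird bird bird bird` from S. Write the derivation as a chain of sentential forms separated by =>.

S => Z   [S ::= Z]
Z => Y   [Z ::= Y]
Y => bird bird Y   [Y ::= bird bird Y]
bird bird Y => bird bird bird bird Y   [Y ::= bird bird Y]
bird bird bird bird Y => bird bird bird bird bird bird Y   [Y ::= bird bird Y]
bird bird bird bird bird bird Y => bird bird bird bird bird bird bird bird Y   [Y ::= bird bird Y]
bird bird bird bird bird bird bird bird Y => bird bird bird bird bird bird bird bird bird bird Y   [Y ::= bird bird Y]
bird bird bird bird bird bird bird bird bird bird Y => bird bird bird bird bird bird bird bird bird bird bird bird Y   [Y ::= bird bird Y]
bird bird bird bird bird bird bird bird bird bird bird bird Y => bird bird bird bird bird bird bird bird bird bird bird bird bird   [Y ::= bird]

S => Z => Y => bird bird Y => bird bird bird bird Y => bird bird bird bird bird bird Y => bird bird bird bird bird bird bird bird Y => bird bird bird bird bird bird bird bird bird bird Y => bird bird bird bird bird bird bird bird bird bird bird bird Y => bird bird bird bird bird bird bird bird bird bird bird bird bird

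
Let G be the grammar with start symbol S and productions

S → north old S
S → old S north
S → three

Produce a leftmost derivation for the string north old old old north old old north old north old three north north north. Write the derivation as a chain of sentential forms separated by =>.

S => north old S => north old old S north => north old old old S north north => north old old old north old S north north => north old old old north old old S north north north => north old old old north old old north old S north north north => north old old old north old old north old north old S north north north => north old old old north old old north old north old three north north north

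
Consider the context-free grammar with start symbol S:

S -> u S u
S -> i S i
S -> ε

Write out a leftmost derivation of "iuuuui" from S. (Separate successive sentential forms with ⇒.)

S ⇒ iSi ⇒ iuSui ⇒ iuuSuui ⇒ iuuuui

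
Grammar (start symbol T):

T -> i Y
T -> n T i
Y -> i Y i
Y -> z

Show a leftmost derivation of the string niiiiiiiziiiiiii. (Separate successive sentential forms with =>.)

T=>nTi=>niYi=>niiYii=>niiiYiii=>niiiiYiiii=>niiiiiYiiiii=>niiiiiiYiiiiii=>niiiiiiiYiiiiiii=>niiiiiiiziiiiiii

T => nTi   [T -> n T i]
nTi => niYi   [T -> i Y]
niYi => niiYii   [Y -> i Y i]
niiYii => niiiYiii   [Y -> i Y i]
niiiYiii => niiiiYiiii   [Y -> i Y i]
niiiiYiiii => niiiiiYiiiii   [Y -> i Y i]
niiiiiYiiiii => niiiiiiYiiiiii   [Y -> i Y i]
niiiiiiYiiiiii => niiiiiiiYiiiiiii   [Y -> i Y i]
niiiiiiiYiiiiiii => niiiiiiiziiiiiii   [Y -> z]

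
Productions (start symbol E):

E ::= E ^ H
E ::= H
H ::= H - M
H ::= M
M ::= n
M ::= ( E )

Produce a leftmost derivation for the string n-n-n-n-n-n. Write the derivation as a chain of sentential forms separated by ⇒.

E ⇒ H   [E ::= H]
H ⇒ H-M   [H ::= H - M]
H-M ⇒ H-M-M   [H ::= H - M]
H-M-M ⇒ H-M-M-M   [H ::= H - M]
H-M-M-M ⇒ H-M-M-M-M   [H ::= H - M]
H-M-M-M-M ⇒ H-M-M-M-M-M   [H ::= H - M]
H-M-M-M-M-M ⇒ M-M-M-M-M-M   [H ::= M]
M-M-M-M-M-M ⇒ n-M-M-M-M-M   [M ::= n]
n-M-M-M-M-M ⇒ n-n-M-M-M-M   [M ::= n]
n-n-M-M-M-M ⇒ n-n-n-M-M-M   [M ::= n]
n-n-n-M-M-M ⇒ n-n-n-n-M-M   [M ::= n]
n-n-n-n-M-M ⇒ n-n-n-n-n-M   [M ::= n]
n-n-n-n-n-M ⇒ n-n-n-n-n-n   [M ::= n]

E ⇒ H ⇒ H-M ⇒ H-M-M ⇒ H-M-M-M ⇒ H-M-M-M-M ⇒ H-M-M-M-M-M ⇒ M-M-M-M-M-M ⇒ n-M-M-M-M-M ⇒ n-n-M-M-M-M ⇒ n-n-n-M-M-M ⇒ n-n-n-n-M-M ⇒ n-n-n-n-n-M ⇒ n-n-n-n-n-n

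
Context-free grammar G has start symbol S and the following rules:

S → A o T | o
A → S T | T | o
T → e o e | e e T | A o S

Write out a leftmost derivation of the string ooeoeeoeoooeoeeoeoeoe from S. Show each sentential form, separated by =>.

S => AoT   [S → A o T]
AoT => SToT   [A → S T]
SToT => AoTToT   [S → A o T]
AoTToT => SToTToT   [A → S T]
SToTToT => AoTToTToT   [S → A o T]
AoTToTToT => ooTToTToT   [A → o]
ooTToTToT => ooeoeToTToT   [T → e o e]
ooeoeToTToT => ooeoeAoSoTToT   [T → A o S]
ooeoeAoSoTToT => ooeoeToSoTToT   [A → T]
ooeoeToSoTToT => ooeoeeoeoSoTToT   [T → e o e]
ooeoeeoeoSoTToT => ooeoeeoeoooTToT   [S → o]
ooeoeeoeoooTToT => ooeoeeoeoooeoeToT   [T → e o e]
ooeoeeoeoooeoeToT => ooeoeeoeoooeoeeoeoT   [T → e o e]
ooeoeeoeoooeoeeoeoT => ooeoeeoeoooeoeeoeoeoe   [T → e o e]

S=>AoT=>SToT=>AoTToT=>SToTToT=>AoTToTToT=>ooTToTToT=>ooeoeToTToT=>ooeoeAoSoTToT=>ooeoeToSoTToT=>ooeoeeoeoSoTToT=>ooeoeeoeoooTToT=>ooeoeeoeoooeoeToT=>ooeoeeoeoooeoeeoeoT=>ooeoeeoeoooeoeeoeoeoe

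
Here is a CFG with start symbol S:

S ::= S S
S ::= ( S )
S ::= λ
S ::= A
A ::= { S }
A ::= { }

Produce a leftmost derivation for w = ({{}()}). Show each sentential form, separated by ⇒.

S ⇒ (S)   [S ::= ( S )]
(S) ⇒ (A)   [S ::= A]
(A) ⇒ ({S})   [A ::= { S }]
({S}) ⇒ ({SS})   [S ::= S S]
({SS}) ⇒ ({SSS})   [S ::= S S]
({SSS}) ⇒ ({ASS})   [S ::= A]
({ASS}) ⇒ ({{}SS})   [A ::= { }]
({{}SS}) ⇒ ({{}(S)S})   [S ::= ( S )]
({{}(S)S}) ⇒ ({{}()S})   [S ::= λ]
({{}()S}) ⇒ ({{}()})   [S ::= λ]

S⇒(S)⇒(A)⇒({S})⇒({SS})⇒({SSS})⇒({ASS})⇒({{}SS})⇒({{}(S)S})⇒({{}()S})⇒({{}()})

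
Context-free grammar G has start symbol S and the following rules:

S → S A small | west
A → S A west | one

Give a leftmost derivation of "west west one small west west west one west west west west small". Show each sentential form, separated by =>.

S => S A small   [S → S A small]
S A small => west A small   [S → west]
west A small => west S A west small   [A → S A west]
west S A west small => west S A small A west small   [S → S A small]
west S A small A west small => west west A small A west small   [S → west]
west west A small A west small => west west one small A west small   [A → one]
west west one small A west small => west west one small S A west west small   [A → S A west]
west west one small S A west west small => west west one small west A west west small   [S → west]
west west one small west A west west small => west west one small west S A west west west small   [A → S A west]
west west one small west S A west west west small => west west one small west west A west west west small   [S → west]
west west one small west west A west west west small => west west one small west west S A west west west west small   [A → S A west]
west west one small west west S A west west west west small => west west one small west west west A west west west west small   [S → west]
west west one small west west west A west west west west small => west west one small west west west one west west west west small   [A → one]

S => S A small => west A small => west S A west small => west S A small A west small => west west A small A west small => west west one small A west small => west west one small S A west west small => west west one small west A west west small => west west one small west S A west west west small => west west one small west west A west west west small => west west one small west west S A west west west west small => west west one small west west west A west west west west small => west west one small west west west one west west west west small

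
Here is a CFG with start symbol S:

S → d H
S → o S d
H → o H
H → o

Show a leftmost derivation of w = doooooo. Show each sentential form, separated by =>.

S => dH => doH => dooH => doooH => dooooH => doooooH => doooooo

S => dH   [S → d H]
dH => doH   [H → o H]
doH => dooH   [H → o H]
dooH => doooH   [H → o H]
doooH => dooooH   [H → o H]
dooooH => doooooH   [H → o H]
doooooH => doooooo   [H → o]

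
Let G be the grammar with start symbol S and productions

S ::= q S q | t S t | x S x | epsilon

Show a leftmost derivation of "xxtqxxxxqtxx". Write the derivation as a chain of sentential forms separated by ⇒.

S⇒xSx⇒xxSxx⇒xxtStxx⇒xxtqSqtxx⇒xxtqxSxqtxx⇒xxtqxxSxxqtxx⇒xxtqxxxxqtxx

S ⇒ xSx   [S ::= x S x]
xSx ⇒ xxSxx   [S ::= x S x]
xxSxx ⇒ xxtStxx   [S ::= t S t]
xxtStxx ⇒ xxtqSqtxx   [S ::= q S q]
xxtqSqtxx ⇒ xxtqxSxqtxx   [S ::= x S x]
xxtqxSxqtxx ⇒ xxtqxxSxxqtxx   [S ::= x S x]
xxtqxxSxxqtxx ⇒ xxtqxxxxqtxx   [S ::= epsilon]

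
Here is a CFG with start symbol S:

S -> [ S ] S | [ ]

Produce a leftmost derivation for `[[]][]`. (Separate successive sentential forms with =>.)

S => [S]S => [[]]S => [[]][]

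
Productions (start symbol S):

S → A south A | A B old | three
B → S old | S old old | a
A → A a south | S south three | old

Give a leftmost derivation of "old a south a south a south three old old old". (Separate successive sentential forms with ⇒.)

S ⇒ A B old ⇒ A a south B old ⇒ A a south a south B old ⇒ A a south a south a south B old ⇒ old a south a south a south B old ⇒ old a south a south a south S old old old ⇒ old a south a south a south three old old old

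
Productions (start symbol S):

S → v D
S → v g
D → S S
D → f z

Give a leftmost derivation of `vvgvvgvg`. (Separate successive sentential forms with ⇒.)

S ⇒ vD ⇒ vSS ⇒ vvgS ⇒ vvgvD ⇒ vvgvSS ⇒ vvgvvgS ⇒ vvgvvgvg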